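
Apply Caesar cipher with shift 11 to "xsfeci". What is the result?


Caesar cipher: shift "xsfeci" by 11
  'x' (pos 23) + 11 = pos 8 = 'i'
  's' (pos 18) + 11 = pos 3 = 'd'
  'f' (pos 5) + 11 = pos 16 = 'q'
  'e' (pos 4) + 11 = pos 15 = 'p'
  'c' (pos 2) + 11 = pos 13 = 'n'
  'i' (pos 8) + 11 = pos 19 = 't'
Result: idqpnt

idqpnt


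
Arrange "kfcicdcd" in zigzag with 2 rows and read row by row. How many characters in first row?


Zigzag "kfcicdcd" into 2 rows:
Placing characters:
  'k' => row 0
  'f' => row 1
  'c' => row 0
  'i' => row 1
  'c' => row 0
  'd' => row 1
  'c' => row 0
  'd' => row 1
Rows:
  Row 0: "kccc"
  Row 1: "fidd"
First row length: 4

4


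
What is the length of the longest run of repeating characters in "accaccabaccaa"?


Input: "accaccabaccaa"
Scanning for longest run:
  Position 1 ('c'): new char, reset run to 1
  Position 2 ('c'): continues run of 'c', length=2
  Position 3 ('a'): new char, reset run to 1
  Position 4 ('c'): new char, reset run to 1
  Position 5 ('c'): continues run of 'c', length=2
  Position 6 ('a'): new char, reset run to 1
  Position 7 ('b'): new char, reset run to 1
  Position 8 ('a'): new char, reset run to 1
  Position 9 ('c'): new char, reset run to 1
  Position 10 ('c'): continues run of 'c', length=2
  Position 11 ('a'): new char, reset run to 1
  Position 12 ('a'): continues run of 'a', length=2
Longest run: 'c' with length 2

2


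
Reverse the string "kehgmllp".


Input: kehgmllp
Reading characters right to left:
  Position 7: 'p'
  Position 6: 'l'
  Position 5: 'l'
  Position 4: 'm'
  Position 3: 'g'
  Position 2: 'h'
  Position 1: 'e'
  Position 0: 'k'
Reversed: pllmghek

pllmghek


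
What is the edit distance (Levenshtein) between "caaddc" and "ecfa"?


Computing edit distance: "caaddc" -> "ecfa"
DP table:
           e    c    f    a
      0    1    2    3    4
  c   1    1    1    2    3
  a   2    2    2    2    2
  a   3    3    3    3    2
  d   4    4    4    4    3
  d   5    5    5    5    4
  c   6    6    5    6    5
Edit distance = dp[6][4] = 5

5


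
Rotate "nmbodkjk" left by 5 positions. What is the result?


Input: "nmbodkjk", rotate left by 5
First 5 characters: "nmbod"
Remaining characters: "kjk"
Concatenate remaining + first: "kjk" + "nmbod" = "kjknmbod"

kjknmbod


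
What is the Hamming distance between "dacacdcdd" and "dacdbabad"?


Comparing "dacacdcdd" and "dacdbabad" position by position:
  Position 0: 'd' vs 'd' => same
  Position 1: 'a' vs 'a' => same
  Position 2: 'c' vs 'c' => same
  Position 3: 'a' vs 'd' => differ
  Position 4: 'c' vs 'b' => differ
  Position 5: 'd' vs 'a' => differ
  Position 6: 'c' vs 'b' => differ
  Position 7: 'd' vs 'a' => differ
  Position 8: 'd' vs 'd' => same
Total differences (Hamming distance): 5

5


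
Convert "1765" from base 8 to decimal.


Input: "1765" in base 8
Positional expansion:
  Digit '1' (value 1) x 8^3 = 512
  Digit '7' (value 7) x 8^2 = 448
  Digit '6' (value 6) x 8^1 = 48
  Digit '5' (value 5) x 8^0 = 5
Sum = 1013

1013


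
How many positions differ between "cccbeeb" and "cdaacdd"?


Comparing "cccbeeb" and "cdaacdd" position by position:
  Position 0: 'c' vs 'c' => same
  Position 1: 'c' vs 'd' => DIFFER
  Position 2: 'c' vs 'a' => DIFFER
  Position 3: 'b' vs 'a' => DIFFER
  Position 4: 'e' vs 'c' => DIFFER
  Position 5: 'e' vs 'd' => DIFFER
  Position 6: 'b' vs 'd' => DIFFER
Positions that differ: 6

6


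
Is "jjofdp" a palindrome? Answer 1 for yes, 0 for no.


Input: jjofdp
Reversed: pdfojj
  Compare pos 0 ('j') with pos 5 ('p'): MISMATCH
  Compare pos 1 ('j') with pos 4 ('d'): MISMATCH
  Compare pos 2 ('o') with pos 3 ('f'): MISMATCH
Result: not a palindrome

0


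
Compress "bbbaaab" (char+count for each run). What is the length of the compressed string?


Input: bbbaaab
Runs:
  'b' x 3 => "b3"
  'a' x 3 => "a3"
  'b' x 1 => "b1"
Compressed: "b3a3b1"
Compressed length: 6

6


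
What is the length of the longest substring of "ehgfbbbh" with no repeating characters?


Input: "ehgfbbbh"
Sliding window (track last position of each char):
  Position 0 ('e'): window [0,0] length 1 -- new best
  Position 1 ('h'): window [0,1] length 2 -- new best
  Position 2 ('g'): window [0,2] length 3 -- new best
  Position 3 ('f'): window [0,3] length 4 -- new best
  Position 4 ('b'): window [0,4] length 5 -- new best
  Position 5 ('b'): repeat (last at 4), move window start to 5
  Position 5 ('b'): window [5,5] length 1
  Position 6 ('b'): repeat (last at 5), move window start to 6
  Position 6 ('b'): window [6,6] length 1
  Position 7 ('h'): window [6,7] length 2
Longest substring with no repeats: "ehgfb" with length 5

5


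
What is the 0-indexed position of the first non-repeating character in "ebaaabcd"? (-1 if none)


Input: ebaaabcd
Character frequencies:
  'a': 3
  'b': 2
  'c': 1
  'd': 1
  'e': 1
Scanning left to right for freq == 1:
  Position 0 ('e'): unique! => answer = 0

0


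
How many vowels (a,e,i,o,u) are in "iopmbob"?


Input: iopmbob
Checking each character:
  'i' at position 0: vowel (running total: 1)
  'o' at position 1: vowel (running total: 2)
  'p' at position 2: consonant
  'm' at position 3: consonant
  'b' at position 4: consonant
  'o' at position 5: vowel (running total: 3)
  'b' at position 6: consonant
Total vowels: 3

3


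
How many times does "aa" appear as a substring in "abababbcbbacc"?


Searching for "aa" in "abababbcbbacc"
Scanning each position:
  Position 0: "ab" => no
  Position 1: "ba" => no
  Position 2: "ab" => no
  Position 3: "ba" => no
  Position 4: "ab" => no
  Position 5: "bb" => no
  Position 6: "bc" => no
  Position 7: "cb" => no
  Position 8: "bb" => no
  Position 9: "ba" => no
  Position 10: "ac" => no
  Position 11: "cc" => no
Total occurrences: 0

0


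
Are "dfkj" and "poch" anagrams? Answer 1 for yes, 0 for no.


Strings: "dfkj", "poch"
Sorted first:  dfjk
Sorted second: chop
Differ at position 0: 'd' vs 'c' => not anagrams

0


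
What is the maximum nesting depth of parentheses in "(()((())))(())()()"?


Input: "(()((())))(())()()"
Tracking depth:
  Position 0 '(': depth becomes 1
  Position 1 '(': depth becomes 2
  Position 2 ')': depth becomes 1
  Position 3 '(': depth becomes 2
  Position 4 '(': depth becomes 3
  Position 5 '(': depth becomes 4
  Position 6 ')': depth becomes 3
  Position 7 ')': depth becomes 2
  Position 8 ')': depth becomes 1
  Position 9 ')': depth becomes 0
  Position 10 '(': depth becomes 1
  Position 11 '(': depth becomes 2
  Position 12 ')': depth becomes 1
  Position 13 ')': depth becomes 0
  Position 14 '(': depth becomes 1
  Position 15 ')': depth becomes 0
  Position 16 '(': depth becomes 1
  Position 17 ')': depth becomes 0
Maximum depth reached: 4

4


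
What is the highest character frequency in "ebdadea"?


Input: ebdadea
Character counts:
  'a': 2
  'b': 1
  'd': 2
  'e': 2
Maximum frequency: 2

2


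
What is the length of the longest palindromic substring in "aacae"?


Input: "aacae"
Checking substrings for palindromes:
  [1:4] "aca" (len 3) => palindrome
  [0:2] "aa" (len 2) => palindrome
Longest palindromic substring: "aca" with length 3

3


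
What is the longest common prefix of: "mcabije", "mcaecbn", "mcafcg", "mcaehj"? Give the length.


Words: mcabije, mcaecbn, mcafcg, mcaehj
  Position 0: all 'm' => match
  Position 1: all 'c' => match
  Position 2: all 'a' => match
  Position 3: ('b', 'e', 'f', 'e') => mismatch, stop
LCP = "mca" (length 3)

3


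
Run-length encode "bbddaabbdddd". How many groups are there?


Input: bbddaabbdddd
Scanning for consecutive runs:
  Group 1: 'b' x 2 (positions 0-1)
  Group 2: 'd' x 2 (positions 2-3)
  Group 3: 'a' x 2 (positions 4-5)
  Group 4: 'b' x 2 (positions 6-7)
  Group 5: 'd' x 4 (positions 8-11)
Total groups: 5

5


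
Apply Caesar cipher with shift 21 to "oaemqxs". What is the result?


Caesar cipher: shift "oaemqxs" by 21
  'o' (pos 14) + 21 = pos 9 = 'j'
  'a' (pos 0) + 21 = pos 21 = 'v'
  'e' (pos 4) + 21 = pos 25 = 'z'
  'm' (pos 12) + 21 = pos 7 = 'h'
  'q' (pos 16) + 21 = pos 11 = 'l'
  'x' (pos 23) + 21 = pos 18 = 's'
  's' (pos 18) + 21 = pos 13 = 'n'
Result: jvzhlsn

jvzhlsn


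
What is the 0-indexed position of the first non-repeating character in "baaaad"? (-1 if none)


Input: baaaad
Character frequencies:
  'a': 4
  'b': 1
  'd': 1
Scanning left to right for freq == 1:
  Position 0 ('b'): unique! => answer = 0

0


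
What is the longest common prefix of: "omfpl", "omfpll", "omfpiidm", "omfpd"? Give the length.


Words: omfpl, omfpll, omfpiidm, omfpd
  Position 0: all 'o' => match
  Position 1: all 'm' => match
  Position 2: all 'f' => match
  Position 3: all 'p' => match
  Position 4: ('l', 'l', 'i', 'd') => mismatch, stop
LCP = "omfp" (length 4)

4


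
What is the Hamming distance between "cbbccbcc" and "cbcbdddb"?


Comparing "cbbccbcc" and "cbcbdddb" position by position:
  Position 0: 'c' vs 'c' => same
  Position 1: 'b' vs 'b' => same
  Position 2: 'b' vs 'c' => differ
  Position 3: 'c' vs 'b' => differ
  Position 4: 'c' vs 'd' => differ
  Position 5: 'b' vs 'd' => differ
  Position 6: 'c' vs 'd' => differ
  Position 7: 'c' vs 'b' => differ
Total differences (Hamming distance): 6

6


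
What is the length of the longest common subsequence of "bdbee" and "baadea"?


LCS of "bdbee" and "baadea"
DP table:
           b    a    a    d    e    a
      0    0    0    0    0    0    0
  b   0    1    1    1    1    1    1
  d   0    1    1    1    2    2    2
  b   0    1    1    1    2    2    2
  e   0    1    1    1    2    3    3
  e   0    1    1    1    2    3    3
LCS length = dp[5][6] = 3

3


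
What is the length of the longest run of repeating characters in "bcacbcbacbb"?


Input: "bcacbcbacbb"
Scanning for longest run:
  Position 1 ('c'): new char, reset run to 1
  Position 2 ('a'): new char, reset run to 1
  Position 3 ('c'): new char, reset run to 1
  Position 4 ('b'): new char, reset run to 1
  Position 5 ('c'): new char, reset run to 1
  Position 6 ('b'): new char, reset run to 1
  Position 7 ('a'): new char, reset run to 1
  Position 8 ('c'): new char, reset run to 1
  Position 9 ('b'): new char, reset run to 1
  Position 10 ('b'): continues run of 'b', length=2
Longest run: 'b' with length 2

2


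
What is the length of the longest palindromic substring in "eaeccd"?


Input: "eaeccd"
Checking substrings for palindromes:
  [0:3] "eae" (len 3) => palindrome
  [3:5] "cc" (len 2) => palindrome
Longest palindromic substring: "eae" with length 3

3


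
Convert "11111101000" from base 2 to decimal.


Input: "11111101000" in base 2
Positional expansion:
  Digit '1' (value 1) x 2^10 = 1024
  Digit '1' (value 1) x 2^9 = 512
  Digit '1' (value 1) x 2^8 = 256
  Digit '1' (value 1) x 2^7 = 128
  Digit '1' (value 1) x 2^6 = 64
  Digit '1' (value 1) x 2^5 = 32
  Digit '0' (value 0) x 2^4 = 0
  Digit '1' (value 1) x 2^3 = 8
  Digit '0' (value 0) x 2^2 = 0
  Digit '0' (value 0) x 2^1 = 0
  Digit '0' (value 0) x 2^0 = 0
Sum = 2024

2024


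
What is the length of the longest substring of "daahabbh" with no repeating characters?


Input: "daahabbh"
Sliding window (track last position of each char):
  Position 0 ('d'): window [0,0] length 1 -- new best
  Position 1 ('a'): window [0,1] length 2 -- new best
  Position 2 ('a'): repeat (last at 1), move window start to 2
  Position 2 ('a'): window [2,2] length 1
  Position 3 ('h'): window [2,3] length 2
  Position 4 ('a'): repeat (last at 2), move window start to 3
  Position 4 ('a'): window [3,4] length 2
  Position 5 ('b'): window [3,5] length 3 -- new best
  Position 6 ('b'): repeat (last at 5), move window start to 6
  Position 6 ('b'): window [6,6] length 1
  Position 7 ('h'): window [6,7] length 2
Longest substring with no repeats: "hab" with length 3

3


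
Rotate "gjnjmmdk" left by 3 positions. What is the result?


Input: "gjnjmmdk", rotate left by 3
First 3 characters: "gjn"
Remaining characters: "jmmdk"
Concatenate remaining + first: "jmmdk" + "gjn" = "jmmdkgjn"

jmmdkgjn


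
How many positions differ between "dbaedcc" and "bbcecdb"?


Comparing "dbaedcc" and "bbcecdb" position by position:
  Position 0: 'd' vs 'b' => DIFFER
  Position 1: 'b' vs 'b' => same
  Position 2: 'a' vs 'c' => DIFFER
  Position 3: 'e' vs 'e' => same
  Position 4: 'd' vs 'c' => DIFFER
  Position 5: 'c' vs 'd' => DIFFER
  Position 6: 'c' vs 'b' => DIFFER
Positions that differ: 5

5


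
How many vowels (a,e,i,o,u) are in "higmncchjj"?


Input: higmncchjj
Checking each character:
  'h' at position 0: consonant
  'i' at position 1: vowel (running total: 1)
  'g' at position 2: consonant
  'm' at position 3: consonant
  'n' at position 4: consonant
  'c' at position 5: consonant
  'c' at position 6: consonant
  'h' at position 7: consonant
  'j' at position 8: consonant
  'j' at position 9: consonant
Total vowels: 1

1


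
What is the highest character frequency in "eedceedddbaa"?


Input: eedceedddbaa
Character counts:
  'a': 2
  'b': 1
  'c': 1
  'd': 4
  'e': 4
Maximum frequency: 4

4


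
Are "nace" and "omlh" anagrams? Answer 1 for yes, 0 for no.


Strings: "nace", "omlh"
Sorted first:  acen
Sorted second: hlmo
Differ at position 0: 'a' vs 'h' => not anagrams

0


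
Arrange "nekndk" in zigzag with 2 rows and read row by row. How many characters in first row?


Zigzag "nekndk" into 2 rows:
Placing characters:
  'n' => row 0
  'e' => row 1
  'k' => row 0
  'n' => row 1
  'd' => row 0
  'k' => row 1
Rows:
  Row 0: "nkd"
  Row 1: "enk"
First row length: 3

3


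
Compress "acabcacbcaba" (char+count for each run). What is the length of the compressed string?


Input: acabcacbcaba
Runs:
  'a' x 1 => "a1"
  'c' x 1 => "c1"
  'a' x 1 => "a1"
  'b' x 1 => "b1"
  'c' x 1 => "c1"
  'a' x 1 => "a1"
  'c' x 1 => "c1"
  'b' x 1 => "b1"
  'c' x 1 => "c1"
  'a' x 1 => "a1"
  'b' x 1 => "b1"
  'a' x 1 => "a1"
Compressed: "a1c1a1b1c1a1c1b1c1a1b1a1"
Compressed length: 24

24


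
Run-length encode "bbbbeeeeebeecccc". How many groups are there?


Input: bbbbeeeeebeecccc
Scanning for consecutive runs:
  Group 1: 'b' x 4 (positions 0-3)
  Group 2: 'e' x 5 (positions 4-8)
  Group 3: 'b' x 1 (positions 9-9)
  Group 4: 'e' x 2 (positions 10-11)
  Group 5: 'c' x 4 (positions 12-15)
Total groups: 5

5


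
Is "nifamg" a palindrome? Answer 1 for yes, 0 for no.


Input: nifamg
Reversed: gmafin
  Compare pos 0 ('n') with pos 5 ('g'): MISMATCH
  Compare pos 1 ('i') with pos 4 ('m'): MISMATCH
  Compare pos 2 ('f') with pos 3 ('a'): MISMATCH
Result: not a palindrome

0


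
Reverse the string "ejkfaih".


Input: ejkfaih
Reading characters right to left:
  Position 6: 'h'
  Position 5: 'i'
  Position 4: 'a'
  Position 3: 'f'
  Position 2: 'k'
  Position 1: 'j'
  Position 0: 'e'
Reversed: hiafkje

hiafkje


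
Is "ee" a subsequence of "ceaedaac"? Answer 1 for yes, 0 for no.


Check if "ee" is a subsequence of "ceaedaac"
Greedy scan:
  Position 0 ('c'): no match needed
  Position 1 ('e'): matches sub[0] = 'e'
  Position 2 ('a'): no match needed
  Position 3 ('e'): matches sub[1] = 'e'
  Position 4 ('d'): no match needed
  Position 5 ('a'): no match needed
  Position 6 ('a'): no match needed
  Position 7 ('c'): no match needed
All 2 characters matched => is a subsequence

1


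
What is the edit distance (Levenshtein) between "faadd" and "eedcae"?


Computing edit distance: "faadd" -> "eedcae"
DP table:
           e    e    d    c    a    e
      0    1    2    3    4    5    6
  f   1    1    2    3    4    5    6
  a   2    2    2    3    4    4    5
  a   3    3    3    3    4    4    5
  d   4    4    4    3    4    5    5
  d   5    5    5    4    4    5    6
Edit distance = dp[5][6] = 6

6


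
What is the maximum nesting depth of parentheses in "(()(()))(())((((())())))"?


Input: "(()(()))(())((((())())))"
Tracking depth:
  Position 0 '(': depth becomes 1
  Position 1 '(': depth becomes 2
  Position 2 ')': depth becomes 1
  Position 3 '(': depth becomes 2
  Position 4 '(': depth becomes 3
  Position 5 ')': depth becomes 2
  Position 6 ')': depth becomes 1
  Position 7 ')': depth becomes 0
  Position 8 '(': depth becomes 1
  Position 9 '(': depth becomes 2
  Position 10 ')': depth becomes 1
  Position 11 ')': depth becomes 0
  Position 12 '(': depth becomes 1
  Position 13 '(': depth becomes 2
  Position 14 '(': depth becomes 3
  Position 15 '(': depth becomes 4
  Position 16 '(': depth becomes 5
  Position 17 ')': depth becomes 4
  Position 18 ')': depth becomes 3
  Position 19 '(': depth becomes 4
  Position 20 ')': depth becomes 3
  Position 21 ')': depth becomes 2
  Position 22 ')': depth becomes 1
  Position 23 ')': depth becomes 0
Maximum depth reached: 5

5


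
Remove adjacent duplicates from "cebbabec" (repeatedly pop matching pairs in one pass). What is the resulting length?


Input: cebbabec
Stack-based adjacent duplicate removal:
  Read 'c': push. Stack: c
  Read 'e': push. Stack: ce
  Read 'b': push. Stack: ceb
  Read 'b': matches stack top 'b' => pop. Stack: ce
  Read 'a': push. Stack: cea
  Read 'b': push. Stack: ceab
  Read 'e': push. Stack: ceabe
  Read 'c': push. Stack: ceabec
Final stack: "ceabec" (length 6)

6


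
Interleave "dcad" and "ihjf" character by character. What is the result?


Interleaving "dcad" and "ihjf":
  Position 0: 'd' from first, 'i' from second => "di"
  Position 1: 'c' from first, 'h' from second => "ch"
  Position 2: 'a' from first, 'j' from second => "aj"
  Position 3: 'd' from first, 'f' from second => "df"
Result: dichajdf

dichajdf


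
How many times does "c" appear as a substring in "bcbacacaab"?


Searching for "c" in "bcbacacaab"
Scanning each position:
  Position 0: "b" => no
  Position 1: "c" => MATCH
  Position 2: "b" => no
  Position 3: "a" => no
  Position 4: "c" => MATCH
  Position 5: "a" => no
  Position 6: "c" => MATCH
  Position 7: "a" => no
  Position 8: "a" => no
  Position 9: "b" => no
Total occurrences: 3

3


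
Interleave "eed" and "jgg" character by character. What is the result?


Interleaving "eed" and "jgg":
  Position 0: 'e' from first, 'j' from second => "ej"
  Position 1: 'e' from first, 'g' from second => "eg"
  Position 2: 'd' from first, 'g' from second => "dg"
Result: ejegdg

ejegdg


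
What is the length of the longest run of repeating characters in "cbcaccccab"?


Input: "cbcaccccab"
Scanning for longest run:
  Position 1 ('b'): new char, reset run to 1
  Position 2 ('c'): new char, reset run to 1
  Position 3 ('a'): new char, reset run to 1
  Position 4 ('c'): new char, reset run to 1
  Position 5 ('c'): continues run of 'c', length=2
  Position 6 ('c'): continues run of 'c', length=3
  Position 7 ('c'): continues run of 'c', length=4
  Position 8 ('a'): new char, reset run to 1
  Position 9 ('b'): new char, reset run to 1
Longest run: 'c' with length 4

4


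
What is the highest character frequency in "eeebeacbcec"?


Input: eeebeacbcec
Character counts:
  'a': 1
  'b': 2
  'c': 3
  'e': 5
Maximum frequency: 5

5


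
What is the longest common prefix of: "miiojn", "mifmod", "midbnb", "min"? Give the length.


Words: miiojn, mifmod, midbnb, min
  Position 0: all 'm' => match
  Position 1: all 'i' => match
  Position 2: ('i', 'f', 'd', 'n') => mismatch, stop
LCP = "mi" (length 2)

2


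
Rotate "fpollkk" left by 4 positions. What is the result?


Input: "fpollkk", rotate left by 4
First 4 characters: "fpol"
Remaining characters: "lkk"
Concatenate remaining + first: "lkk" + "fpol" = "lkkfpol"

lkkfpol


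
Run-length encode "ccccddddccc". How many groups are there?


Input: ccccddddccc
Scanning for consecutive runs:
  Group 1: 'c' x 4 (positions 0-3)
  Group 2: 'd' x 4 (positions 4-7)
  Group 3: 'c' x 3 (positions 8-10)
Total groups: 3

3


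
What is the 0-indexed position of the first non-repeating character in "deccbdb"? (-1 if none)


Input: deccbdb
Character frequencies:
  'b': 2
  'c': 2
  'd': 2
  'e': 1
Scanning left to right for freq == 1:
  Position 0 ('d'): freq=2, skip
  Position 1 ('e'): unique! => answer = 1

1


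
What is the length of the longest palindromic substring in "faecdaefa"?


Input: "faecdaefa"
Checking substrings for palindromes:
  No multi-char palindromic substrings found
Longest palindromic substring: "f" with length 1

1


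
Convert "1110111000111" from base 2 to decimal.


Input: "1110111000111" in base 2
Positional expansion:
  Digit '1' (value 1) x 2^12 = 4096
  Digit '1' (value 1) x 2^11 = 2048
  Digit '1' (value 1) x 2^10 = 1024
  Digit '0' (value 0) x 2^9 = 0
  Digit '1' (value 1) x 2^8 = 256
  Digit '1' (value 1) x 2^7 = 128
  Digit '1' (value 1) x 2^6 = 64
  Digit '0' (value 0) x 2^5 = 0
  Digit '0' (value 0) x 2^4 = 0
  Digit '0' (value 0) x 2^3 = 0
  Digit '1' (value 1) x 2^2 = 4
  Digit '1' (value 1) x 2^1 = 2
  Digit '1' (value 1) x 2^0 = 1
Sum = 7623

7623


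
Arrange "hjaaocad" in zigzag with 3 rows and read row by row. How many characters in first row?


Zigzag "hjaaocad" into 3 rows:
Placing characters:
  'h' => row 0
  'j' => row 1
  'a' => row 2
  'a' => row 1
  'o' => row 0
  'c' => row 1
  'a' => row 2
  'd' => row 1
Rows:
  Row 0: "ho"
  Row 1: "jacd"
  Row 2: "aa"
First row length: 2

2


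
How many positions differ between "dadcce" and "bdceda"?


Comparing "dadcce" and "bdceda" position by position:
  Position 0: 'd' vs 'b' => DIFFER
  Position 1: 'a' vs 'd' => DIFFER
  Position 2: 'd' vs 'c' => DIFFER
  Position 3: 'c' vs 'e' => DIFFER
  Position 4: 'c' vs 'd' => DIFFER
  Position 5: 'e' vs 'a' => DIFFER
Positions that differ: 6

6


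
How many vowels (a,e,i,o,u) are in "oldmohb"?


Input: oldmohb
Checking each character:
  'o' at position 0: vowel (running total: 1)
  'l' at position 1: consonant
  'd' at position 2: consonant
  'm' at position 3: consonant
  'o' at position 4: vowel (running total: 2)
  'h' at position 5: consonant
  'b' at position 6: consonant
Total vowels: 2

2


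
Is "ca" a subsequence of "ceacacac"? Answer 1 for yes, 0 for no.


Check if "ca" is a subsequence of "ceacacac"
Greedy scan:
  Position 0 ('c'): matches sub[0] = 'c'
  Position 1 ('e'): no match needed
  Position 2 ('a'): matches sub[1] = 'a'
  Position 3 ('c'): no match needed
  Position 4 ('a'): no match needed
  Position 5 ('c'): no match needed
  Position 6 ('a'): no match needed
  Position 7 ('c'): no match needed
All 2 characters matched => is a subsequence

1


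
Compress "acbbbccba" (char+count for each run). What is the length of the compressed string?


Input: acbbbccba
Runs:
  'a' x 1 => "a1"
  'c' x 1 => "c1"
  'b' x 3 => "b3"
  'c' x 2 => "c2"
  'b' x 1 => "b1"
  'a' x 1 => "a1"
Compressed: "a1c1b3c2b1a1"
Compressed length: 12

12


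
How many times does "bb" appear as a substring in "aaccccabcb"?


Searching for "bb" in "aaccccabcb"
Scanning each position:
  Position 0: "aa" => no
  Position 1: "ac" => no
  Position 2: "cc" => no
  Position 3: "cc" => no
  Position 4: "cc" => no
  Position 5: "ca" => no
  Position 6: "ab" => no
  Position 7: "bc" => no
  Position 8: "cb" => no
Total occurrences: 0

0


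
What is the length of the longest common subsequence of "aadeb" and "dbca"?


LCS of "aadeb" and "dbca"
DP table:
           d    b    c    a
      0    0    0    0    0
  a   0    0    0    0    1
  a   0    0    0    0    1
  d   0    1    1    1    1
  e   0    1    1    1    1
  b   0    1    2    2    2
LCS length = dp[5][4] = 2

2


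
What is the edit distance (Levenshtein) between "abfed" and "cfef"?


Computing edit distance: "abfed" -> "cfef"
DP table:
           c    f    e    f
      0    1    2    3    4
  a   1    1    2    3    4
  b   2    2    2    3    4
  f   3    3    2    3    3
  e   4    4    3    2    3
  d   5    5    4    3    3
Edit distance = dp[5][4] = 3

3


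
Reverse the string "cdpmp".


Input: cdpmp
Reading characters right to left:
  Position 4: 'p'
  Position 3: 'm'
  Position 2: 'p'
  Position 1: 'd'
  Position 0: 'c'
Reversed: pmpdc

pmpdc


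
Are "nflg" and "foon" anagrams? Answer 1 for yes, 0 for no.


Strings: "nflg", "foon"
Sorted first:  fgln
Sorted second: fnoo
Differ at position 1: 'g' vs 'n' => not anagrams

0


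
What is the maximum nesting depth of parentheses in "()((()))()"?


Input: "()((()))()"
Tracking depth:
  Position 0 '(': depth becomes 1
  Position 1 ')': depth becomes 0
  Position 2 '(': depth becomes 1
  Position 3 '(': depth becomes 2
  Position 4 '(': depth becomes 3
  Position 5 ')': depth becomes 2
  Position 6 ')': depth becomes 1
  Position 7 ')': depth becomes 0
  Position 8 '(': depth becomes 1
  Position 9 ')': depth becomes 0
Maximum depth reached: 3

3


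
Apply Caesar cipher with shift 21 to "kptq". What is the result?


Caesar cipher: shift "kptq" by 21
  'k' (pos 10) + 21 = pos 5 = 'f'
  'p' (pos 15) + 21 = pos 10 = 'k'
  't' (pos 19) + 21 = pos 14 = 'o'
  'q' (pos 16) + 21 = pos 11 = 'l'
Result: fkol

fkol


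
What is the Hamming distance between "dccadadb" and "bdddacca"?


Comparing "dccadadb" and "bdddacca" position by position:
  Position 0: 'd' vs 'b' => differ
  Position 1: 'c' vs 'd' => differ
  Position 2: 'c' vs 'd' => differ
  Position 3: 'a' vs 'd' => differ
  Position 4: 'd' vs 'a' => differ
  Position 5: 'a' vs 'c' => differ
  Position 6: 'd' vs 'c' => differ
  Position 7: 'b' vs 'a' => differ
Total differences (Hamming distance): 8

8


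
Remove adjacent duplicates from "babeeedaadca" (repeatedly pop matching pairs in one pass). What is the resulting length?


Input: babeeedaadca
Stack-based adjacent duplicate removal:
  Read 'b': push. Stack: b
  Read 'a': push. Stack: ba
  Read 'b': push. Stack: bab
  Read 'e': push. Stack: babe
  Read 'e': matches stack top 'e' => pop. Stack: bab
  Read 'e': push. Stack: babe
  Read 'd': push. Stack: babed
  Read 'a': push. Stack: babeda
  Read 'a': matches stack top 'a' => pop. Stack: babed
  Read 'd': matches stack top 'd' => pop. Stack: babe
  Read 'c': push. Stack: babec
  Read 'a': push. Stack: babeca
Final stack: "babeca" (length 6)

6


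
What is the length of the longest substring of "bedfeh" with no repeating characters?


Input: "bedfeh"
Sliding window (track last position of each char):
  Position 0 ('b'): window [0,0] length 1 -- new best
  Position 1 ('e'): window [0,1] length 2 -- new best
  Position 2 ('d'): window [0,2] length 3 -- new best
  Position 3 ('f'): window [0,3] length 4 -- new best
  Position 4 ('e'): repeat (last at 1), move window start to 2
  Position 4 ('e'): window [2,4] length 3
  Position 5 ('h'): window [2,5] length 4
Longest substring with no repeats: "bedf" with length 4

4


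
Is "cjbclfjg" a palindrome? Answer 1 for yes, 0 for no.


Input: cjbclfjg
Reversed: gjflcbjc
  Compare pos 0 ('c') with pos 7 ('g'): MISMATCH
  Compare pos 1 ('j') with pos 6 ('j'): match
  Compare pos 2 ('b') with pos 5 ('f'): MISMATCH
  Compare pos 3 ('c') with pos 4 ('l'): MISMATCH
Result: not a palindrome

0


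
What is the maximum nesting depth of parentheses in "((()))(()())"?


Input: "((()))(()())"
Tracking depth:
  Position 0 '(': depth becomes 1
  Position 1 '(': depth becomes 2
  Position 2 '(': depth becomes 3
  Position 3 ')': depth becomes 2
  Position 4 ')': depth becomes 1
  Position 5 ')': depth becomes 0
  Position 6 '(': depth becomes 1
  Position 7 '(': depth becomes 2
  Position 8 ')': depth becomes 1
  Position 9 '(': depth becomes 2
  Position 10 ')': depth becomes 1
  Position 11 ')': depth becomes 0
Maximum depth reached: 3

3


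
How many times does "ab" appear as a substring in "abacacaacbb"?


Searching for "ab" in "abacacaacbb"
Scanning each position:
  Position 0: "ab" => MATCH
  Position 1: "ba" => no
  Position 2: "ac" => no
  Position 3: "ca" => no
  Position 4: "ac" => no
  Position 5: "ca" => no
  Position 6: "aa" => no
  Position 7: "ac" => no
  Position 8: "cb" => no
  Position 9: "bb" => no
Total occurrences: 1

1


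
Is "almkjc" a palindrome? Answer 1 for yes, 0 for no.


Input: almkjc
Reversed: cjkmla
  Compare pos 0 ('a') with pos 5 ('c'): MISMATCH
  Compare pos 1 ('l') with pos 4 ('j'): MISMATCH
  Compare pos 2 ('m') with pos 3 ('k'): MISMATCH
Result: not a palindrome

0


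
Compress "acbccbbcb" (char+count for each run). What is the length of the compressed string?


Input: acbccbbcb
Runs:
  'a' x 1 => "a1"
  'c' x 1 => "c1"
  'b' x 1 => "b1"
  'c' x 2 => "c2"
  'b' x 2 => "b2"
  'c' x 1 => "c1"
  'b' x 1 => "b1"
Compressed: "a1c1b1c2b2c1b1"
Compressed length: 14

14


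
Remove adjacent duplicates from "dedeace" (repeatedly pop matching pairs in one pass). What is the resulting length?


Input: dedeace
Stack-based adjacent duplicate removal:
  Read 'd': push. Stack: d
  Read 'e': push. Stack: de
  Read 'd': push. Stack: ded
  Read 'e': push. Stack: dede
  Read 'a': push. Stack: dedea
  Read 'c': push. Stack: dedeac
  Read 'e': push. Stack: dedeace
Final stack: "dedeace" (length 7)

7


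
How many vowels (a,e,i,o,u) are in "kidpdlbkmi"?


Input: kidpdlbkmi
Checking each character:
  'k' at position 0: consonant
  'i' at position 1: vowel (running total: 1)
  'd' at position 2: consonant
  'p' at position 3: consonant
  'd' at position 4: consonant
  'l' at position 5: consonant
  'b' at position 6: consonant
  'k' at position 7: consonant
  'm' at position 8: consonant
  'i' at position 9: vowel (running total: 2)
Total vowels: 2

2


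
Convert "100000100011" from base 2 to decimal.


Input: "100000100011" in base 2
Positional expansion:
  Digit '1' (value 1) x 2^11 = 2048
  Digit '0' (value 0) x 2^10 = 0
  Digit '0' (value 0) x 2^9 = 0
  Digit '0' (value 0) x 2^8 = 0
  Digit '0' (value 0) x 2^7 = 0
  Digit '0' (value 0) x 2^6 = 0
  Digit '1' (value 1) x 2^5 = 32
  Digit '0' (value 0) x 2^4 = 0
  Digit '0' (value 0) x 2^3 = 0
  Digit '0' (value 0) x 2^2 = 0
  Digit '1' (value 1) x 2^1 = 2
  Digit '1' (value 1) x 2^0 = 1
Sum = 2083

2083


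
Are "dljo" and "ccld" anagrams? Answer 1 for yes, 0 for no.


Strings: "dljo", "ccld"
Sorted first:  djlo
Sorted second: ccdl
Differ at position 0: 'd' vs 'c' => not anagrams

0


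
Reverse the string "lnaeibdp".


Input: lnaeibdp
Reading characters right to left:
  Position 7: 'p'
  Position 6: 'd'
  Position 5: 'b'
  Position 4: 'i'
  Position 3: 'e'
  Position 2: 'a'
  Position 1: 'n'
  Position 0: 'l'
Reversed: pdbieanl

pdbieanl


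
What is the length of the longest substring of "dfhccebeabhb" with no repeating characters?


Input: "dfhccebeabhb"
Sliding window (track last position of each char):
  Position 0 ('d'): window [0,0] length 1 -- new best
  Position 1 ('f'): window [0,1] length 2 -- new best
  Position 2 ('h'): window [0,2] length 3 -- new best
  Position 3 ('c'): window [0,3] length 4 -- new best
  Position 4 ('c'): repeat (last at 3), move window start to 4
  Position 4 ('c'): window [4,4] length 1
  Position 5 ('e'): window [4,5] length 2
  Position 6 ('b'): window [4,6] length 3
  Position 7 ('e'): repeat (last at 5), move window start to 6
  Position 7 ('e'): window [6,7] length 2
  Position 8 ('a'): window [6,8] length 3
  Position 9 ('b'): repeat (last at 6), move window start to 7
  Position 9 ('b'): window [7,9] length 3
  Position 10 ('h'): window [7,10] length 4
  Position 11 ('b'): repeat (last at 9), move window start to 10
  Position 11 ('b'): window [10,11] length 2
Longest substring with no repeats: "dfhc" with length 4

4


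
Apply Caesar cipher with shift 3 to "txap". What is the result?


Caesar cipher: shift "txap" by 3
  't' (pos 19) + 3 = pos 22 = 'w'
  'x' (pos 23) + 3 = pos 0 = 'a'
  'a' (pos 0) + 3 = pos 3 = 'd'
  'p' (pos 15) + 3 = pos 18 = 's'
Result: wads

wads


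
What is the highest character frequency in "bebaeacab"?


Input: bebaeacab
Character counts:
  'a': 3
  'b': 3
  'c': 1
  'e': 2
Maximum frequency: 3

3


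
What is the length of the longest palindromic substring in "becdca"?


Input: "becdca"
Checking substrings for palindromes:
  [2:5] "cdc" (len 3) => palindrome
Longest palindromic substring: "cdc" with length 3

3


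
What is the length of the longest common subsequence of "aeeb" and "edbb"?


LCS of "aeeb" and "edbb"
DP table:
           e    d    b    b
      0    0    0    0    0
  a   0    0    0    0    0
  e   0    1    1    1    1
  e   0    1    1    1    1
  b   0    1    1    2    2
LCS length = dp[4][4] = 2

2


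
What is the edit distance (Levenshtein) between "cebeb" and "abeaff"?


Computing edit distance: "cebeb" -> "abeaff"
DP table:
           a    b    e    a    f    f
      0    1    2    3    4    5    6
  c   1    1    2    3    4    5    6
  e   2    2    2    2    3    4    5
  b   3    3    2    3    3    4    5
  e   4    4    3    2    3    4    5
  b   5    5    4    3    3    4    5
Edit distance = dp[5][6] = 5

5


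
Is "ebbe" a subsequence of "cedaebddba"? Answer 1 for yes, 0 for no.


Check if "ebbe" is a subsequence of "cedaebddba"
Greedy scan:
  Position 0 ('c'): no match needed
  Position 1 ('e'): matches sub[0] = 'e'
  Position 2 ('d'): no match needed
  Position 3 ('a'): no match needed
  Position 4 ('e'): no match needed
  Position 5 ('b'): matches sub[1] = 'b'
  Position 6 ('d'): no match needed
  Position 7 ('d'): no match needed
  Position 8 ('b'): matches sub[2] = 'b'
  Position 9 ('a'): no match needed
Only matched 3/4 characters => not a subsequence

0


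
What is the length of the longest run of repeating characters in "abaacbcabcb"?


Input: "abaacbcabcb"
Scanning for longest run:
  Position 1 ('b'): new char, reset run to 1
  Position 2 ('a'): new char, reset run to 1
  Position 3 ('a'): continues run of 'a', length=2
  Position 4 ('c'): new char, reset run to 1
  Position 5 ('b'): new char, reset run to 1
  Position 6 ('c'): new char, reset run to 1
  Position 7 ('a'): new char, reset run to 1
  Position 8 ('b'): new char, reset run to 1
  Position 9 ('c'): new char, reset run to 1
  Position 10 ('b'): new char, reset run to 1
Longest run: 'a' with length 2

2


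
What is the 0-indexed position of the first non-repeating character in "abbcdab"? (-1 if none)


Input: abbcdab
Character frequencies:
  'a': 2
  'b': 3
  'c': 1
  'd': 1
Scanning left to right for freq == 1:
  Position 0 ('a'): freq=2, skip
  Position 1 ('b'): freq=3, skip
  Position 2 ('b'): freq=3, skip
  Position 3 ('c'): unique! => answer = 3

3


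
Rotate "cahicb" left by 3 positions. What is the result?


Input: "cahicb", rotate left by 3
First 3 characters: "cah"
Remaining characters: "icb"
Concatenate remaining + first: "icb" + "cah" = "icbcah"

icbcah


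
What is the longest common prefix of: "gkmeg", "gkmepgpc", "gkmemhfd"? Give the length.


Words: gkmeg, gkmepgpc, gkmemhfd
  Position 0: all 'g' => match
  Position 1: all 'k' => match
  Position 2: all 'm' => match
  Position 3: all 'e' => match
  Position 4: ('g', 'p', 'm') => mismatch, stop
LCP = "gkme" (length 4)

4


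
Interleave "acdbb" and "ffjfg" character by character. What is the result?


Interleaving "acdbb" and "ffjfg":
  Position 0: 'a' from first, 'f' from second => "af"
  Position 1: 'c' from first, 'f' from second => "cf"
  Position 2: 'd' from first, 'j' from second => "dj"
  Position 3: 'b' from first, 'f' from second => "bf"
  Position 4: 'b' from first, 'g' from second => "bg"
Result: afcfdjbfbg

afcfdjbfbg


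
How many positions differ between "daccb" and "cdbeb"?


Comparing "daccb" and "cdbeb" position by position:
  Position 0: 'd' vs 'c' => DIFFER
  Position 1: 'a' vs 'd' => DIFFER
  Position 2: 'c' vs 'b' => DIFFER
  Position 3: 'c' vs 'e' => DIFFER
  Position 4: 'b' vs 'b' => same
Positions that differ: 4

4


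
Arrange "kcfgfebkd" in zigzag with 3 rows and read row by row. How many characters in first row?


Zigzag "kcfgfebkd" into 3 rows:
Placing characters:
  'k' => row 0
  'c' => row 1
  'f' => row 2
  'g' => row 1
  'f' => row 0
  'e' => row 1
  'b' => row 2
  'k' => row 1
  'd' => row 0
Rows:
  Row 0: "kfd"
  Row 1: "cgek"
  Row 2: "fb"
First row length: 3

3


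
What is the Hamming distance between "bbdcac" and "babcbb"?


Comparing "bbdcac" and "babcbb" position by position:
  Position 0: 'b' vs 'b' => same
  Position 1: 'b' vs 'a' => differ
  Position 2: 'd' vs 'b' => differ
  Position 3: 'c' vs 'c' => same
  Position 4: 'a' vs 'b' => differ
  Position 5: 'c' vs 'b' => differ
Total differences (Hamming distance): 4

4


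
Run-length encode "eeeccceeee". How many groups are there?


Input: eeeccceeee
Scanning for consecutive runs:
  Group 1: 'e' x 3 (positions 0-2)
  Group 2: 'c' x 3 (positions 3-5)
  Group 3: 'e' x 4 (positions 6-9)
Total groups: 3

3


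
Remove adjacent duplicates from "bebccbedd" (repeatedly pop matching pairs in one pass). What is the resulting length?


Input: bebccbedd
Stack-based adjacent duplicate removal:
  Read 'b': push. Stack: b
  Read 'e': push. Stack: be
  Read 'b': push. Stack: beb
  Read 'c': push. Stack: bebc
  Read 'c': matches stack top 'c' => pop. Stack: beb
  Read 'b': matches stack top 'b' => pop. Stack: be
  Read 'e': matches stack top 'e' => pop. Stack: b
  Read 'd': push. Stack: bd
  Read 'd': matches stack top 'd' => pop. Stack: b
Final stack: "b" (length 1)

1


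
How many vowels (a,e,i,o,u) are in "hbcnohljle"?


Input: hbcnohljle
Checking each character:
  'h' at position 0: consonant
  'b' at position 1: consonant
  'c' at position 2: consonant
  'n' at position 3: consonant
  'o' at position 4: vowel (running total: 1)
  'h' at position 5: consonant
  'l' at position 6: consonant
  'j' at position 7: consonant
  'l' at position 8: consonant
  'e' at position 9: vowel (running total: 2)
Total vowels: 2

2


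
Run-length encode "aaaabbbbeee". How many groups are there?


Input: aaaabbbbeee
Scanning for consecutive runs:
  Group 1: 'a' x 4 (positions 0-3)
  Group 2: 'b' x 4 (positions 4-7)
  Group 3: 'e' x 3 (positions 8-10)
Total groups: 3

3


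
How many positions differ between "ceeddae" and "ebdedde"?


Comparing "ceeddae" and "ebdedde" position by position:
  Position 0: 'c' vs 'e' => DIFFER
  Position 1: 'e' vs 'b' => DIFFER
  Position 2: 'e' vs 'd' => DIFFER
  Position 3: 'd' vs 'e' => DIFFER
  Position 4: 'd' vs 'd' => same
  Position 5: 'a' vs 'd' => DIFFER
  Position 6: 'e' vs 'e' => same
Positions that differ: 5

5


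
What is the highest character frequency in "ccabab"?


Input: ccabab
Character counts:
  'a': 2
  'b': 2
  'c': 2
Maximum frequency: 2

2


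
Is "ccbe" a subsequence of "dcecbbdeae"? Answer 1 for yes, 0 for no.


Check if "ccbe" is a subsequence of "dcecbbdeae"
Greedy scan:
  Position 0 ('d'): no match needed
  Position 1 ('c'): matches sub[0] = 'c'
  Position 2 ('e'): no match needed
  Position 3 ('c'): matches sub[1] = 'c'
  Position 4 ('b'): matches sub[2] = 'b'
  Position 5 ('b'): no match needed
  Position 6 ('d'): no match needed
  Position 7 ('e'): matches sub[3] = 'e'
  Position 8 ('a'): no match needed
  Position 9 ('e'): no match needed
All 4 characters matched => is a subsequence

1


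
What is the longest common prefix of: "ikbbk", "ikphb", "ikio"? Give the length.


Words: ikbbk, ikphb, ikio
  Position 0: all 'i' => match
  Position 1: all 'k' => match
  Position 2: ('b', 'p', 'i') => mismatch, stop
LCP = "ik" (length 2)

2


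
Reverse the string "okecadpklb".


Input: okecadpklb
Reading characters right to left:
  Position 9: 'b'
  Position 8: 'l'
  Position 7: 'k'
  Position 6: 'p'
  Position 5: 'd'
  Position 4: 'a'
  Position 3: 'c'
  Position 2: 'e'
  Position 1: 'k'
  Position 0: 'o'
Reversed: blkpdaceko

blkpdaceko


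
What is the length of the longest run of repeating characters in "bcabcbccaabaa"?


Input: "bcabcbccaabaa"
Scanning for longest run:
  Position 1 ('c'): new char, reset run to 1
  Position 2 ('a'): new char, reset run to 1
  Position 3 ('b'): new char, reset run to 1
  Position 4 ('c'): new char, reset run to 1
  Position 5 ('b'): new char, reset run to 1
  Position 6 ('c'): new char, reset run to 1
  Position 7 ('c'): continues run of 'c', length=2
  Position 8 ('a'): new char, reset run to 1
  Position 9 ('a'): continues run of 'a', length=2
  Position 10 ('b'): new char, reset run to 1
  Position 11 ('a'): new char, reset run to 1
  Position 12 ('a'): continues run of 'a', length=2
Longest run: 'c' with length 2

2
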